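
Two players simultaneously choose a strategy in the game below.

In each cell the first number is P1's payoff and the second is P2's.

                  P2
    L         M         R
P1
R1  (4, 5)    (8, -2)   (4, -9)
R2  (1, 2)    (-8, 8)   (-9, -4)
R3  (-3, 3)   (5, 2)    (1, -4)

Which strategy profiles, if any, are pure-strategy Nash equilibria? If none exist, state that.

Mark each player's best response to every combination of opponents' strategies; a profile where every player is best-responding is a pure Nash equilibrium.
P1 against L: payoffs 4, 1, -3 → best response R1.
P1 against M: payoffs 8, -8, 5 → best response R1.
P1 against R: payoffs 4, -9, 1 → best response R1.
P2 against R1: payoffs 5, -2, -9 → best response L.
P2 against R2: payoffs 2, 8, -4 → best response M.
P2 against R3: payoffs 3, 2, -4 → best response L.
Mutual best responses: (R1, L).

(R1, L)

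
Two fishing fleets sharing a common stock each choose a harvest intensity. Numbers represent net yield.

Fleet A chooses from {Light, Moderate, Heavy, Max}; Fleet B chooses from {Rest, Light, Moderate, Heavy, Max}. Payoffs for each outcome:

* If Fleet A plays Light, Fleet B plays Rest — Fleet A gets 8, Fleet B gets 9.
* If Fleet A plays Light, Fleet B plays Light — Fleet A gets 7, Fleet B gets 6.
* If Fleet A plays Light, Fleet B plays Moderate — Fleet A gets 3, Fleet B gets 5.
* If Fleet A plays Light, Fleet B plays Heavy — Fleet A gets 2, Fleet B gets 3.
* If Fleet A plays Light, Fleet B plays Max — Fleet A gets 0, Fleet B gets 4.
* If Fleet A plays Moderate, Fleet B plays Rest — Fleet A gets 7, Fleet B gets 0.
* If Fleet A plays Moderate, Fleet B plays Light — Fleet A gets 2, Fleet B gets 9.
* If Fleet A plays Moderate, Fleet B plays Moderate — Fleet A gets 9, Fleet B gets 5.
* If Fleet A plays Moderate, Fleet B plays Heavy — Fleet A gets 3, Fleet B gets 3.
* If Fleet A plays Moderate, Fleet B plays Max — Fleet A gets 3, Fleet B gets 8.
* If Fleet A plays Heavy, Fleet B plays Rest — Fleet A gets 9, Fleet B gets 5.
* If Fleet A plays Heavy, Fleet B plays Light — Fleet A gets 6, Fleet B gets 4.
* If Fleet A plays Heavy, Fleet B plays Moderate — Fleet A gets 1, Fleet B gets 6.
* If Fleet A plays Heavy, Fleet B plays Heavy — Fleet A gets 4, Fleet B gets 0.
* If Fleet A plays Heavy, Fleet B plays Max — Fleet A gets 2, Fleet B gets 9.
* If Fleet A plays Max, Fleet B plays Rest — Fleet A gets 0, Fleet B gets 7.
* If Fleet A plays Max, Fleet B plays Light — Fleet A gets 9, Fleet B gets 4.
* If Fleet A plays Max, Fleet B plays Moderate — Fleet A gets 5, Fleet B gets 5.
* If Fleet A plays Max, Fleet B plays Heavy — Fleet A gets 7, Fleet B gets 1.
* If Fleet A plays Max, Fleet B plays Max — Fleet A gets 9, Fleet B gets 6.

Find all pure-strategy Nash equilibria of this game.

Mark each player's best response to every combination of opponents' strategies; a profile where every player is best-responding is a pure Nash equilibrium.
Fleet A against Rest: payoffs 8, 7, 9, 0 → best response Heavy.
Fleet A against Light: payoffs 7, 2, 6, 9 → best response Max.
Fleet A against Moderate: payoffs 3, 9, 1, 5 → best response Moderate.
Fleet A against Heavy: payoffs 2, 3, 4, 7 → best response Max.
Fleet A against Max: payoffs 0, 3, 2, 9 → best response Max.
Fleet B against Light: payoffs 9, 6, 5, 3, 4 → best response Rest.
Fleet B against Moderate: payoffs 0, 9, 5, 3, 8 → best response Light.
Fleet B against Heavy: payoffs 5, 4, 6, 0, 9 → best response Max.
Fleet B against Max: payoffs 7, 4, 5, 1, 6 → best response Rest.
No profile is a mutual best response for all players.

No pure-strategy Nash equilibrium.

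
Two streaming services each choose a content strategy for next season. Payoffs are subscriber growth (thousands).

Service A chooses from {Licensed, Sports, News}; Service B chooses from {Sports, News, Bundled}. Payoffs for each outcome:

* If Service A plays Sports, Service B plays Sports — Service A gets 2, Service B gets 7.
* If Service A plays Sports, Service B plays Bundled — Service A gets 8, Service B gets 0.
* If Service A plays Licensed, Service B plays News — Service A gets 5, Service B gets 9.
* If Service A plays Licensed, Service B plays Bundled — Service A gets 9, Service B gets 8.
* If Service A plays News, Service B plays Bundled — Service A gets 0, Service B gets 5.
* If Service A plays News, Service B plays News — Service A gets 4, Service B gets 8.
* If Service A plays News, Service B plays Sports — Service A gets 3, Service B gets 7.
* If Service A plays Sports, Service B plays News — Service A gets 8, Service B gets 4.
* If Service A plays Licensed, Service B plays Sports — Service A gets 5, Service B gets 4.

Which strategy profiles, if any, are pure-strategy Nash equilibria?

For each player, find the best response to each opponent profile; mutual best responses are the pure NE.
Service A against Sports: payoffs 5, 2, 3 → best response Licensed.
Service A against News: payoffs 5, 8, 4 → best response Sports.
Service A against Bundled: payoffs 9, 8, 0 → best response Licensed.
Service B against Licensed: payoffs 4, 9, 8 → best response News.
Service B against Sports: payoffs 7, 4, 0 → best response Sports.
Service B against News: payoffs 7, 8, 5 → best response News.
No profile is a mutual best response for all players.

No pure-strategy Nash equilibrium.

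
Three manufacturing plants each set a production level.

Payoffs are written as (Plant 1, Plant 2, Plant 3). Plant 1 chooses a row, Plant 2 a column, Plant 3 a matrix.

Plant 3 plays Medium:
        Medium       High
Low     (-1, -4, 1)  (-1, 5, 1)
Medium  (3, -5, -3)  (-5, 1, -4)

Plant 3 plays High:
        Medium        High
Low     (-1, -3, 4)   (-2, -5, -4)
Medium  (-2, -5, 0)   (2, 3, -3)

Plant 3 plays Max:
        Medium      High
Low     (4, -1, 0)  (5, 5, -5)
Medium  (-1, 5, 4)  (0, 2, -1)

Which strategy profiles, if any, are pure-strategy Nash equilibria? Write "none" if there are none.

(Low, Medium, Medium): Plant 1 can switch to Medium (-1 → 3). Not NE.
(Low, Medium, High): Plant 1 gets -1, best alternative -2; Plant 2 gets -3, best alternative -5; Plant 3 gets 4, best alternative 1. No profitable deviation — NE.
(Low, Medium, Max): Plant 2 can switch to High (-1 → 5). Not NE.
(Low, High, Medium): Plant 1 gets -1, best alternative -5; Plant 2 gets 5, best alternative -4; Plant 3 gets 1, best alternative -4. No profitable deviation — NE.
(Low, High, High): Plant 1 can switch to Medium (-2 → 2). Not NE.
(Low, High, Max): Plant 3 can switch to Medium (-5 → 1). Not NE.
(Medium, Medium, Medium): Plant 2 can switch to High (-5 → 1). Not NE.
(Medium, Medium, High): Plant 1 can switch to Low (-2 → -1). Not NE.
(The remaining 4 profiles each have a profitable deviation by the same check.)

The pure Nash equilibria are (Low, Medium, High), (Low, High, Medium).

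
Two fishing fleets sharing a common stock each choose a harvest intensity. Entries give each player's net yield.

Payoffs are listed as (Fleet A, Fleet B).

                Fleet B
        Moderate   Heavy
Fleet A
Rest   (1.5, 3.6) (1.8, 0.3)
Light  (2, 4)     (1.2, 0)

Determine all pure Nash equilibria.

Fleet A against Moderate: payoffs 1.5, 2 → best response Light.
Fleet A against Heavy: payoffs 1.8, 1.2 → best response Rest.
Fleet B against Rest: payoffs 3.6, 0.3 → best response Moderate.
Fleet B against Light: payoffs 4, 0 → best response Moderate.
Mutual best responses: (Light, Moderate).

Pure NE: (Light, Moderate)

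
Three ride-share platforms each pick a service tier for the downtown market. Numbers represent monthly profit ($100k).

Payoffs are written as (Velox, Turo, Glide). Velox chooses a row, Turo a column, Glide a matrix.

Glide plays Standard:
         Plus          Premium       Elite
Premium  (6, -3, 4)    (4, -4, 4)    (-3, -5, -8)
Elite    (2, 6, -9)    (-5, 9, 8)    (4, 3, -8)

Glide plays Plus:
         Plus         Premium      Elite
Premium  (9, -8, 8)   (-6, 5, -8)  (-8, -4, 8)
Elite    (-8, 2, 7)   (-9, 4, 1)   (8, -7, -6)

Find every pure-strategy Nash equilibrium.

Velox against (Plus, Standard): payoffs 6, 2 → best response Premium.
Velox against (Plus, Plus): payoffs 9, -8 → best response Premium.
Velox against (Premium, Standard): payoffs 4, -5 → best response Premium.
Velox against (Premium, Plus): payoffs -6, -9 → best response Premium.
Velox against (Elite, Standard): payoffs -3, 4 → best response Elite.
Velox against (Elite, Plus): payoffs -8, 8 → best response Elite.
Turo against (Premium, Standard): payoffs -3, -4, -5 → best response Plus.
Turo against (Premium, Plus): payoffs -8, 5, -4 → best response Premium.
Turo against (Elite, Standard): payoffs 6, 9, 3 → best response Premium.
Turo against (Elite, Plus): payoffs 2, 4, -7 → best response Premium.
Glide against (Premium, Plus): payoffs 4, 8 → best response Plus.
Glide against (Premium, Premium): payoffs 4, -8 → best response Standard.
Glide against (Premium, Elite): payoffs -8, 8 → best response Plus.
Glide against (Elite, Plus): payoffs -9, 7 → best response Plus.
Glide against (Elite, Premium): payoffs 8, 1 → best response Standard.
Glide against (Elite, Elite): payoffs -8, -6 → best response Plus.
No profile is a mutual best response for all players.

No pure-strategy Nash equilibrium.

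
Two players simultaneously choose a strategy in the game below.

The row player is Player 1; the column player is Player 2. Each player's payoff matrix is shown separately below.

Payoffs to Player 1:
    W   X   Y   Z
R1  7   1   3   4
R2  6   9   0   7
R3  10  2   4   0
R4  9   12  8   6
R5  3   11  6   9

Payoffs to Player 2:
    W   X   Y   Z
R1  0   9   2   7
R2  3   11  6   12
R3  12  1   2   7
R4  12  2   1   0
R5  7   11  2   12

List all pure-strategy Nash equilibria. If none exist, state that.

Pure-strategy Nash equilibria: (R3, W) and (R5, Z)

Check each profile: it is a Nash equilibrium iff no player can strictly gain by switching unilaterally.
(R1, W): Player 1 can switch to R3 (7 → 10). Not NE.
(R1, X): Player 1 can switch to R2 (1 → 9). Not NE.
(R1, Y): Player 1 can switch to R3 (3 → 4). Not NE.
(R1, Z): Player 1 can switch to R2 (4 → 7). Not NE.
(R2, W): Player 1 can switch to R1 (6 → 7). Not NE.
(R2, X): Player 1 can switch to R4 (9 → 12). Not NE.
(R2, Y): Player 1 can switch to R1 (0 → 3). Not NE.
(R2, Z): Player 1 can switch to R5 (7 → 9). Not NE.
(R3, W): Player 1 gets 10, best alternative 9; Player 2 gets 12, best alternative 7. No profitable deviation — NE.
(R5, Z): Player 1 gets 9, best alternative 7; Player 2 gets 12, best alternative 11. No profitable deviation — NE.
(The remaining 10 profiles each have a profitable deviation by the same check.)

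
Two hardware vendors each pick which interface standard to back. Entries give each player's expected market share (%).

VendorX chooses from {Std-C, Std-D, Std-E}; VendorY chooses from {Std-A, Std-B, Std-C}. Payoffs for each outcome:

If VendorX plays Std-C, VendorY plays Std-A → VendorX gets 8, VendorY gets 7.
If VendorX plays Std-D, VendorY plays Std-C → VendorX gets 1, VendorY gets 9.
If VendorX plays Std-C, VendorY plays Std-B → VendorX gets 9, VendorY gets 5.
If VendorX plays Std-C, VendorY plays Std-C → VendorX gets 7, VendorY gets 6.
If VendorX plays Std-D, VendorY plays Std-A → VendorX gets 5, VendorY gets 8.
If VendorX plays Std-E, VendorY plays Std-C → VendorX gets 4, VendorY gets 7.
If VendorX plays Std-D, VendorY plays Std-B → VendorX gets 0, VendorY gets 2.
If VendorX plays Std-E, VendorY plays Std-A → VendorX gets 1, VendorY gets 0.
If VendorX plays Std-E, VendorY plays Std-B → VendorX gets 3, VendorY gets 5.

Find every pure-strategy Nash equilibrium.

(Std-C, Std-A)

VendorX against Std-A: payoffs 8, 5, 1 → best response Std-C.
VendorX against Std-B: payoffs 9, 0, 3 → best response Std-C.
VendorX against Std-C: payoffs 7, 1, 4 → best response Std-C.
VendorY against Std-C: payoffs 7, 5, 6 → best response Std-A.
VendorY against Std-D: payoffs 8, 2, 9 → best response Std-C.
VendorY against Std-E: payoffs 0, 5, 7 → best response Std-C.
Mutual best responses: (Std-C, Std-A).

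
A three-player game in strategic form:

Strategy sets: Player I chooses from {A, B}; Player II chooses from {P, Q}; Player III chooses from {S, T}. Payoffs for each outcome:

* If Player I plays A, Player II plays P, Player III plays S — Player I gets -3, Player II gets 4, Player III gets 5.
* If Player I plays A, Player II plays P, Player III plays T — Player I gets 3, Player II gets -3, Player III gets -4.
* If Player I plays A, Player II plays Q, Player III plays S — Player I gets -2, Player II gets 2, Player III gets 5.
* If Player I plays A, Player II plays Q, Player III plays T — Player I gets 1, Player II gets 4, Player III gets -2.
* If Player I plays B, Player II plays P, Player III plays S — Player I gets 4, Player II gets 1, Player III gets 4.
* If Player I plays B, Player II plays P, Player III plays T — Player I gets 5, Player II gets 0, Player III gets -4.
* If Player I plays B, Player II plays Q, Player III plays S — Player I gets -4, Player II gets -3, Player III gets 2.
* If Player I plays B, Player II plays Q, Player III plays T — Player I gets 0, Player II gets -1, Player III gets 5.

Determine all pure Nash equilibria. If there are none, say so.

Player I against (P, S): payoffs -3, 4 → best response B.
Player I against (P, T): payoffs 3, 5 → best response B.
Player I against (Q, S): payoffs -2, -4 → best response A.
Player I against (Q, T): payoffs 1, 0 → best response A.
Player II against (A, S): payoffs 4, 2 → best response P.
Player II against (A, T): payoffs -3, 4 → best response Q.
Player II against (B, S): payoffs 1, -3 → best response P.
Player II against (B, T): payoffs 0, -1 → best response P.
Player III against (A, P): payoffs 5, -4 → best response S.
Player III against (A, Q): payoffs 5, -2 → best response S.
Player III against (B, P): payoffs 4, -4 → best response S.
Player III against (B, Q): payoffs 2, 5 → best response T.
Mutual best responses: (B, P, S).

Pure NE: (B, P, S)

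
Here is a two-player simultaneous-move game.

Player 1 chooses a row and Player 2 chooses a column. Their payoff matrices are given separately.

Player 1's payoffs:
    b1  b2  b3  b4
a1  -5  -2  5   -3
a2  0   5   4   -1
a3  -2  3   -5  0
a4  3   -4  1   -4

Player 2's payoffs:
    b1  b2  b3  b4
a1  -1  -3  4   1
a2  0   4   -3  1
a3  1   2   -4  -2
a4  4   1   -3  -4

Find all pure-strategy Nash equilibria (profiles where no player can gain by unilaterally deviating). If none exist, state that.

For each player, find the best response to each opponent profile; mutual best responses are the pure NE.
Player 1 against b1: payoffs -5, 0, -2, 3 → best response a4.
Player 1 against b2: payoffs -2, 5, 3, -4 → best response a2.
Player 1 against b3: payoffs 5, 4, -5, 1 → best response a1.
Player 1 against b4: payoffs -3, -1, 0, -4 → best response a3.
Player 2 against a1: payoffs -1, -3, 4, 1 → best response b3.
Player 2 against a2: payoffs 0, 4, -3, 1 → best response b2.
Player 2 against a3: payoffs 1, 2, -4, -2 → best response b2.
Player 2 against a4: payoffs 4, 1, -3, -4 → best response b1.
Mutual best responses: (a1, b3); (a2, b2); (a4, b1).

Pure-strategy Nash equilibria: (a1, b3), (a2, b2), (a4, b1)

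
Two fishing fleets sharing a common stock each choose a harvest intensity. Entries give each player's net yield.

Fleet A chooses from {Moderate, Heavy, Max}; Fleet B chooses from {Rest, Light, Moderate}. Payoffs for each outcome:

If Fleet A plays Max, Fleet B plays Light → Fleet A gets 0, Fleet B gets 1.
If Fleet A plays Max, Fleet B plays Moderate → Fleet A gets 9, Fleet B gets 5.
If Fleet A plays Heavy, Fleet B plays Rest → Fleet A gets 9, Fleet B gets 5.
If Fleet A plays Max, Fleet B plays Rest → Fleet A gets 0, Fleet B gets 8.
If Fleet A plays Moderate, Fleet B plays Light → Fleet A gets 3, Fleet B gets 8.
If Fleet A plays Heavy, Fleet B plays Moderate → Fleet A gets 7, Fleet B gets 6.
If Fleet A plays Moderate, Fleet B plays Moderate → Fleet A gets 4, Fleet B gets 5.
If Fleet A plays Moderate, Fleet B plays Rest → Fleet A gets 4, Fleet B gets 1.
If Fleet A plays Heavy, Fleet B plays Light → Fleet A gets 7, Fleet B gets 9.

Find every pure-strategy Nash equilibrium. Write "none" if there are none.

(Heavy, Light)

Fleet A against Rest: payoffs 4, 9, 0 → best response Heavy.
Fleet A against Light: payoffs 3, 7, 0 → best response Heavy.
Fleet A against Moderate: payoffs 4, 7, 9 → best response Max.
Fleet B against Moderate: payoffs 1, 8, 5 → best response Light.
Fleet B against Heavy: payoffs 5, 9, 6 → best response Light.
Fleet B against Max: payoffs 8, 1, 5 → best response Rest.
Mutual best responses: (Heavy, Light).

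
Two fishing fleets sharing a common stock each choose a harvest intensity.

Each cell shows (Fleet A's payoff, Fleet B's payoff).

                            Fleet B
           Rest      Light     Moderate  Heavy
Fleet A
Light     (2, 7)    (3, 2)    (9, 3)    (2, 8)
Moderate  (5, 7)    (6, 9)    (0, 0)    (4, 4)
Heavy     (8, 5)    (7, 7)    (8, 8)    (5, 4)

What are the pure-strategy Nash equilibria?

There is no pure-strategy Nash equilibrium.

Check each profile: it is a Nash equilibrium iff no player can strictly gain by switching unilaterally.
(Light, Rest): Fleet A can switch to Moderate (2 → 5). Not NE.
(Light, Light): Fleet A can switch to Moderate (3 → 6). Not NE.
(Light, Moderate): Fleet B can switch to Rest (3 → 7). Not NE.
(Light, Heavy): Fleet A can switch to Moderate (2 → 4). Not NE.
(Moderate, Rest): Fleet A can switch to Heavy (5 → 8). Not NE.
(Moderate, Light): Fleet A can switch to Heavy (6 → 7). Not NE.
(Moderate, Moderate): Fleet A can switch to Light (0 → 9). Not NE.
(Moderate, Heavy): Fleet A can switch to Heavy (4 → 5). Not NE.
(The remaining 4 profiles each have a profitable deviation by the same check.)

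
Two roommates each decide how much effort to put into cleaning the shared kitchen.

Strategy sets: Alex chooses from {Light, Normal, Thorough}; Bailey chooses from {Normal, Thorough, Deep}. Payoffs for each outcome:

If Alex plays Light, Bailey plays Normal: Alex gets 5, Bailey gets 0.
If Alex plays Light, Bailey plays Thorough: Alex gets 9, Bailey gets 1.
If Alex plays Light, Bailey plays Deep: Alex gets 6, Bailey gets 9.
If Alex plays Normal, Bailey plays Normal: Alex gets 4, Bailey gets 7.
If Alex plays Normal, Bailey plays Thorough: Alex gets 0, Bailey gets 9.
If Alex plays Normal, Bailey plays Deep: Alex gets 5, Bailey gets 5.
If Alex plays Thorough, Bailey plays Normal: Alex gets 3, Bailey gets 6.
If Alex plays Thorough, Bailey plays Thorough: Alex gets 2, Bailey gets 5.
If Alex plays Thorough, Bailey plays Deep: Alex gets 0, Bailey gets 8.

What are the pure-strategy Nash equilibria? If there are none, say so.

Mark each player's best response to every combination of opponents' strategies; a profile where every player is best-responding is a pure Nash equilibrium.
Alex against Normal: payoffs 5, 4, 3 → best response Light.
Alex against Thorough: payoffs 9, 0, 2 → best response Light.
Alex against Deep: payoffs 6, 5, 0 → best response Light.
Bailey against Light: payoffs 0, 1, 9 → best response Deep.
Bailey against Normal: payoffs 7, 9, 5 → best response Thorough.
Bailey against Thorough: payoffs 6, 5, 8 → best response Deep.
Mutual best responses: (Light, Deep).

Pure NE: (Light, Deep)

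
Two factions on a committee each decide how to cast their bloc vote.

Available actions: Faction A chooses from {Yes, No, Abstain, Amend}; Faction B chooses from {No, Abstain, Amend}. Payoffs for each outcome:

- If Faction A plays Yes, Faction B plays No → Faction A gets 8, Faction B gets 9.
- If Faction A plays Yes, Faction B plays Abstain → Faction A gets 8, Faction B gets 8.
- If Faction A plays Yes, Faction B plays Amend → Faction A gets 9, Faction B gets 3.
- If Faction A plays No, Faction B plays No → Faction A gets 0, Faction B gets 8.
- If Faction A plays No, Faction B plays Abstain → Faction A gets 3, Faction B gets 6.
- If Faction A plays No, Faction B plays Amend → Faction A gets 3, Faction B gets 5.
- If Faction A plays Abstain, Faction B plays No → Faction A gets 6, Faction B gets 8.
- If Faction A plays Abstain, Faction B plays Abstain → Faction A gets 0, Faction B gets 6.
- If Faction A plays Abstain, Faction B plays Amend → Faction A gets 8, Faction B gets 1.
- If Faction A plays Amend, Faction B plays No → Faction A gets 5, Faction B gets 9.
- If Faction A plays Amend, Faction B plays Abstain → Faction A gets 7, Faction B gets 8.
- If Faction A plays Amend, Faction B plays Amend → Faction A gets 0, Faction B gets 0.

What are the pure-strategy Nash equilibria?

Mark each player's best response to every combination of opponents' strategies; a profile where every player is best-responding is a pure Nash equilibrium.
Faction A against No: payoffs 8, 0, 6, 5 → best response Yes.
Faction A against Abstain: payoffs 8, 3, 0, 7 → best response Yes.
Faction A against Amend: payoffs 9, 3, 8, 0 → best response Yes.
Faction B against Yes: payoffs 9, 8, 3 → best response No.
Faction B against No: payoffs 8, 6, 5 → best response No.
Faction B against Abstain: payoffs 8, 6, 1 → best response No.
Faction B against Amend: payoffs 9, 8, 0 → best response No.
Mutual best responses: (Yes, No).

(Yes, No)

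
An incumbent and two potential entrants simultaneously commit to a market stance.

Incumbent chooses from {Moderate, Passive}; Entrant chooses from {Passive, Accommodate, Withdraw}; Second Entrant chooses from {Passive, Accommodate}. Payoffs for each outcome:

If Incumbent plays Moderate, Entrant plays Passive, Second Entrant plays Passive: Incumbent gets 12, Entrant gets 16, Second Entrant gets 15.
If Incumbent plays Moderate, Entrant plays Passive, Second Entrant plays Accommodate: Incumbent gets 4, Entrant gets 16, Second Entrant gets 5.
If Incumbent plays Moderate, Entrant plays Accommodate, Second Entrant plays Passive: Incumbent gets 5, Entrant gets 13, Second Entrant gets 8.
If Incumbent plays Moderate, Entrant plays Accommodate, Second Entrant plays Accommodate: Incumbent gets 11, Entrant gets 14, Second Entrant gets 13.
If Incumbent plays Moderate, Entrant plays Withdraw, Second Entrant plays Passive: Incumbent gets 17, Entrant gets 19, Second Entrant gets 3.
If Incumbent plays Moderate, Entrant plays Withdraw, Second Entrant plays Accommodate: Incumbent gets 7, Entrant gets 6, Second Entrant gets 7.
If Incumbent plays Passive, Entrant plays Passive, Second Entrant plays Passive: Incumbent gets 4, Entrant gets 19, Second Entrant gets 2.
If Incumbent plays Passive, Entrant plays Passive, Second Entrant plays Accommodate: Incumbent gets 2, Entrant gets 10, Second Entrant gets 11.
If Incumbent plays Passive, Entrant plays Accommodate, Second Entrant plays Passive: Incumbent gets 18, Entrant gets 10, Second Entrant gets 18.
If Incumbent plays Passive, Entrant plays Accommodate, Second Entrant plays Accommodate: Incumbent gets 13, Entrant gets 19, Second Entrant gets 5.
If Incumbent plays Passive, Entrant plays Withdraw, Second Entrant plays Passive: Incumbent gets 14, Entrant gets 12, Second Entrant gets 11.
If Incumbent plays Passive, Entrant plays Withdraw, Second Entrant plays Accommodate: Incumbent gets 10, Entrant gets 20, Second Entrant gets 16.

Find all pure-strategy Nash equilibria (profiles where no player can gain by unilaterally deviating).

The unique pure-strategy Nash equilibrium is (Passive, Withdraw, Accommodate).

Incumbent against (Passive, Passive): payoffs 12, 4 → best response Moderate.
Incumbent against (Passive, Accommodate): payoffs 4, 2 → best response Moderate.
Incumbent against (Accommodate, Passive): payoffs 5, 18 → best response Passive.
Incumbent against (Accommodate, Accommodate): payoffs 11, 13 → best response Passive.
Incumbent against (Withdraw, Passive): payoffs 17, 14 → best response Moderate.
Incumbent against (Withdraw, Accommodate): payoffs 7, 10 → best response Passive.
Entrant against (Moderate, Passive): payoffs 16, 13, 19 → best response Withdraw.
Entrant against (Moderate, Accommodate): payoffs 16, 14, 6 → best response Passive.
Entrant against (Passive, Passive): payoffs 19, 10, 12 → best response Passive.
Entrant against (Passive, Accommodate): payoffs 10, 19, 20 → best response Withdraw.
Second Entrant against (Moderate, Passive): payoffs 15, 5 → best response Passive.
Second Entrant against (Moderate, Accommodate): payoffs 8, 13 → best response Accommodate.
Second Entrant against (Moderate, Withdraw): payoffs 3, 7 → best response Accommodate.
Second Entrant against (Passive, Passive): payoffs 2, 11 → best response Accommodate.
Second Entrant against (Passive, Accommodate): payoffs 18, 5 → best response Passive.
Second Entrant against (Passive, Withdraw): payoffs 11, 16 → best response Accommodate.
Mutual best responses: (Passive, Withdraw, Accommodate).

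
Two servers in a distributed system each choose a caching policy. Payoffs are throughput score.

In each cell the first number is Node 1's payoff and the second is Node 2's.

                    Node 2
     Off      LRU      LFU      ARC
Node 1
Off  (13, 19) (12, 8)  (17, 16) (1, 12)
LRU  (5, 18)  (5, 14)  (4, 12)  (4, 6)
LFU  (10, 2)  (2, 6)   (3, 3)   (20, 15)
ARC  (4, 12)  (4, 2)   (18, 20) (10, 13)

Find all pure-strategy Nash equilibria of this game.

Pure-strategy Nash equilibria: (Off, Off), (LFU, ARC), (ARC, LFU)

For each strategy profile, look for a profitable unilateral deviation.
(Off, Off): Node 1 gets 13, best alternative 10; Node 2 gets 19, best alternative 16. No profitable deviation — NE.
(Off, LRU): Node 2 can switch to Off (8 → 19). Not NE.
(Off, LFU): Node 1 can switch to ARC (17 → 18). Not NE.
(Off, ARC): Node 1 can switch to LRU (1 → 4). Not NE.
(LRU, Off): Node 1 can switch to Off (5 → 13). Not NE.
(LRU, LRU): Node 1 can switch to Off (5 → 12). Not NE.
(LRU, LFU): Node 1 can switch to Off (4 → 17). Not NE.
(LRU, ARC): Node 1 can switch to LFU (4 → 20). Not NE.
(LFU, Off): Node 1 can switch to Off (10 → 13). Not NE.
(LFU, LRU): Node 1 can switch to Off (2 → 12). Not NE.
(LFU, LFU): Node 1 can switch to Off (3 → 17). Not NE.
(LFU, ARC): Node 1 gets 20, best alternative 10; Node 2 gets 15, best alternative 6. No profitable deviation — NE.
(ARC, LFU): Node 1 gets 18, best alternative 17; Node 2 gets 20, best alternative 13. No profitable deviation — NE.
(The remaining 3 profiles each have a profitable deviation by the same check.)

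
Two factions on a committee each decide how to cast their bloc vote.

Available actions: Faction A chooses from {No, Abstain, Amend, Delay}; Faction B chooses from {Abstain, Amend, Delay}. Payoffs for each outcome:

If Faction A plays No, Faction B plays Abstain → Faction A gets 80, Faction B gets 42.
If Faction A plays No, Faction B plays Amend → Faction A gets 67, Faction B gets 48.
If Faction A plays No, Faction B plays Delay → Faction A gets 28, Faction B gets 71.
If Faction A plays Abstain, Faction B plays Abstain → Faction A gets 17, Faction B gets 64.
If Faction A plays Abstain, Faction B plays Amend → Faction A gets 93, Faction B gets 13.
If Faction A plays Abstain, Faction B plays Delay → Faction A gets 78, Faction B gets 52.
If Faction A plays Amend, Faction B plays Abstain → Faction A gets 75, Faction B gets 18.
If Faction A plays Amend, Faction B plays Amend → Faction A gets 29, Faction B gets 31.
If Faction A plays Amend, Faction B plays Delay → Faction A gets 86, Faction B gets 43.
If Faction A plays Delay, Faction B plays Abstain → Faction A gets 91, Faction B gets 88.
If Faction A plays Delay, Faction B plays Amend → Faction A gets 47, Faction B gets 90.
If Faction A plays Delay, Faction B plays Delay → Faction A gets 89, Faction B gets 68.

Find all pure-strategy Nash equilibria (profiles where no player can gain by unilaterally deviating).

Faction A against Abstain: payoffs 80, 17, 75, 91 → best response Delay.
Faction A against Amend: payoffs 67, 93, 29, 47 → best response Abstain.
Faction A against Delay: payoffs 28, 78, 86, 89 → best response Delay.
Faction B against No: payoffs 42, 48, 71 → best response Delay.
Faction B against Abstain: payoffs 64, 13, 52 → best response Abstain.
Faction B against Amend: payoffs 18, 31, 43 → best response Delay.
Faction B against Delay: payoffs 88, 90, 68 → best response Amend.
No profile is a mutual best response for all players.

This game has no pure Nash equilibrium.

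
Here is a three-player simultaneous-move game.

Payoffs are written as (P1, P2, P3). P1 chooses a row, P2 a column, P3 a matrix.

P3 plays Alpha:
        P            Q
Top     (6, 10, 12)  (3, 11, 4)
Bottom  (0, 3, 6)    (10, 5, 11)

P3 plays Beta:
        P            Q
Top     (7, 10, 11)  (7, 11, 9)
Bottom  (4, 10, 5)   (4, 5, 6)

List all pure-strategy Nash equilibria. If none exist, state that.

The pure Nash equilibria are (Top, Q, Beta) and (Bottom, Q, Alpha).

P1 against (P, Alpha): payoffs 6, 0 → best response Top.
P1 against (P, Beta): payoffs 7, 4 → best response Top.
P1 against (Q, Alpha): payoffs 3, 10 → best response Bottom.
P1 against (Q, Beta): payoffs 7, 4 → best response Top.
P2 against (Top, Alpha): payoffs 10, 11 → best response Q.
P2 against (Top, Beta): payoffs 10, 11 → best response Q.
P2 against (Bottom, Alpha): payoffs 3, 5 → best response Q.
P2 against (Bottom, Beta): payoffs 10, 5 → best response P.
P3 against (Top, P): payoffs 12, 11 → best response Alpha.
P3 against (Top, Q): payoffs 4, 9 → best response Beta.
P3 against (Bottom, P): payoffs 6, 5 → best response Alpha.
P3 against (Bottom, Q): payoffs 11, 6 → best response Alpha.
Mutual best responses: (Top, Q, Beta); (Bottom, Q, Alpha).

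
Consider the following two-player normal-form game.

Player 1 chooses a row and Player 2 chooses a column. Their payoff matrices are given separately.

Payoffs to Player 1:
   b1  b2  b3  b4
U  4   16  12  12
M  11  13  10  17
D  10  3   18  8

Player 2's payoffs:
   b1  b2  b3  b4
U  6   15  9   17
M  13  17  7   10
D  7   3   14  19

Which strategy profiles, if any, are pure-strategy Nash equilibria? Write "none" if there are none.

This game has no pure Nash equilibrium.

(U, b1): Player 1 can switch to M (4 → 11). Not NE.
(U, b2): Player 2 can switch to b4 (15 → 17). Not NE.
(U, b3): Player 1 can switch to D (12 → 18). Not NE.
(U, b4): Player 1 can switch to M (12 → 17). Not NE.
(M, b1): Player 2 can switch to b2 (13 → 17). Not NE.
(M, b2): Player 1 can switch to U (13 → 16). Not NE.
(M, b3): Player 1 can switch to U (10 → 12). Not NE.
(M, b4): Player 2 can switch to b1 (10 → 13). Not NE.
(The remaining 4 profiles each have a profitable deviation by the same check.)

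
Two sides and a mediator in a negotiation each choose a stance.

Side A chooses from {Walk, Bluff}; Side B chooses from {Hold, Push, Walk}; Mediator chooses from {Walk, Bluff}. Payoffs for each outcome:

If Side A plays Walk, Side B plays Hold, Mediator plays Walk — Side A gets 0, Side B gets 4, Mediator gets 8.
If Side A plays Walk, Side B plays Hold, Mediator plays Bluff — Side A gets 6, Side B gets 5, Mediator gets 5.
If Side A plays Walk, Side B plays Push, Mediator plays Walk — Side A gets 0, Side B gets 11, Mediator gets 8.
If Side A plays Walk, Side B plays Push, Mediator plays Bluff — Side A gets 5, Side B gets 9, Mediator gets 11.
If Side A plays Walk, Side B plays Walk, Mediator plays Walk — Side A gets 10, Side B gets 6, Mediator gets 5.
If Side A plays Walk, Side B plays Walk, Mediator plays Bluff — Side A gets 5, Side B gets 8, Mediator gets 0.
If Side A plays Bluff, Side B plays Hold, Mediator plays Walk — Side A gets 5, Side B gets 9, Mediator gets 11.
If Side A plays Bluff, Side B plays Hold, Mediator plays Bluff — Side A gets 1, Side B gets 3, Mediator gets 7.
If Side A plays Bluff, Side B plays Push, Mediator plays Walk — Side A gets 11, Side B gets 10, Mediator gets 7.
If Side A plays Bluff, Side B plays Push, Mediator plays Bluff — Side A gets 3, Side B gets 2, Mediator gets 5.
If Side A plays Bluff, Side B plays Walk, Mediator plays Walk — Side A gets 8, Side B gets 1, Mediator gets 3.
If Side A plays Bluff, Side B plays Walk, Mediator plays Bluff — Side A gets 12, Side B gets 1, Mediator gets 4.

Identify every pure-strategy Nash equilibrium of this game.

Pure-strategy Nash equilibria: (Walk, Push, Bluff), (Bluff, Push, Walk)

For each strategy profile, look for a profitable unilateral deviation.
(Walk, Hold, Walk): Side A can switch to Bluff (0 → 5). Not NE.
(Walk, Hold, Bluff): Side B can switch to Push (5 → 9). Not NE.
(Walk, Push, Walk): Side A can switch to Bluff (0 → 11). Not NE.
(Walk, Push, Bluff): Side A gets 5, best alternative 3; Side B gets 9, best alternative 8; Mediator gets 11, best alternative 8. No profitable deviation — NE.
(Walk, Walk, Walk): Side B can switch to Push (6 → 11). Not NE.
(Walk, Walk, Bluff): Side A can switch to Bluff (5 → 12). Not NE.
(Bluff, Hold, Walk): Side B can switch to Push (9 → 10). Not NE.
(Bluff, Push, Walk): Side A gets 11, best alternative 0; Side B gets 10, best alternative 9; Mediator gets 7, best alternative 5. No profitable deviation — NE.
(The remaining 4 profiles each have a profitable deviation by the same check.)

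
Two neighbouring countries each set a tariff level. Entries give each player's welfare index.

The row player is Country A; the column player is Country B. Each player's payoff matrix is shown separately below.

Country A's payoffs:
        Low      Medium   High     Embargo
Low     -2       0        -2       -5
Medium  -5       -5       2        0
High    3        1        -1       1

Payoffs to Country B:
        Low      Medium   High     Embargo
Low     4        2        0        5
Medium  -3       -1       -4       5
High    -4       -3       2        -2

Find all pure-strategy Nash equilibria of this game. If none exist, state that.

none

Check each profile: it is a Nash equilibrium iff no player can strictly gain by switching unilaterally.
(Low, Low): Country A can switch to High (-2 → 3). Not NE.
(Low, Medium): Country A can switch to High (0 → 1). Not NE.
(Low, High): Country A can switch to Medium (-2 → 2). Not NE.
(Low, Embargo): Country A can switch to Medium (-5 → 0). Not NE.
(Medium, Low): Country A can switch to Low (-5 → -2). Not NE.
(Medium, Medium): Country A can switch to Low (-5 → 0). Not NE.
(Medium, High): Country B can switch to Low (-4 → -3). Not NE.
(Medium, Embargo): Country A can switch to High (0 → 1). Not NE.
(The remaining 4 profiles each have a profitable deviation by the same check.)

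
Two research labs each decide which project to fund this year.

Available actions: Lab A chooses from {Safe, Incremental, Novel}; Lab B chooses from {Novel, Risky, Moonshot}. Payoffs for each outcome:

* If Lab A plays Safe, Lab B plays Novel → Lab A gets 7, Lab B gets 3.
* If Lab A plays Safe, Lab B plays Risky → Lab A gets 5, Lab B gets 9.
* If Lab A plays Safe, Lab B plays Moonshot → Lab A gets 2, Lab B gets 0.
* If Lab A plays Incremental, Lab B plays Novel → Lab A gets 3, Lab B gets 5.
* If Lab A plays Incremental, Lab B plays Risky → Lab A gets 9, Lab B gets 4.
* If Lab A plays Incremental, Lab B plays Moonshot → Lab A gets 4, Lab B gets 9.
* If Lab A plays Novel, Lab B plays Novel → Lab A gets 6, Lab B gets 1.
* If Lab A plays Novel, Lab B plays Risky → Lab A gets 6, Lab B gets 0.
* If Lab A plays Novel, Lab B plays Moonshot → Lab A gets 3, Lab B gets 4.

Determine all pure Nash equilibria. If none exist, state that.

The unique pure-strategy Nash equilibrium is (Incremental, Moonshot).

Mark each player's best response to every combination of opponents' strategies; a profile where every player is best-responding is a pure Nash equilibrium.
Lab A against Novel: payoffs 7, 3, 6 → best response Safe.
Lab A against Risky: payoffs 5, 9, 6 → best response Incremental.
Lab A against Moonshot: payoffs 2, 4, 3 → best response Incremental.
Lab B against Safe: payoffs 3, 9, 0 → best response Risky.
Lab B against Incremental: payoffs 5, 4, 9 → best response Moonshot.
Lab B against Novel: payoffs 1, 0, 4 → best response Moonshot.
Mutual best responses: (Incremental, Moonshot).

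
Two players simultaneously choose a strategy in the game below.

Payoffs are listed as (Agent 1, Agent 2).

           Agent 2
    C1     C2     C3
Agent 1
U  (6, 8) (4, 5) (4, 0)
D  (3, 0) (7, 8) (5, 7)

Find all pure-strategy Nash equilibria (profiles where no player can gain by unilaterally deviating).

(U, C1); (D, C2)

Check each profile: it is a Nash equilibrium iff no player can strictly gain by switching unilaterally.
(U, C1): Agent 1 gets 6, best alternative 3; Agent 2 gets 8, best alternative 5. No profitable deviation — NE.
(U, C2): Agent 1 can switch to D (4 → 7). Not NE.
(U, C3): Agent 1 can switch to D (4 → 5). Not NE.
(D, C1): Agent 1 can switch to U (3 → 6). Not NE.
(D, C2): Agent 1 gets 7, best alternative 4; Agent 2 gets 8, best alternative 7. No profitable deviation — NE.
(D, C3): Agent 2 can switch to C2 (7 → 8). Not NE.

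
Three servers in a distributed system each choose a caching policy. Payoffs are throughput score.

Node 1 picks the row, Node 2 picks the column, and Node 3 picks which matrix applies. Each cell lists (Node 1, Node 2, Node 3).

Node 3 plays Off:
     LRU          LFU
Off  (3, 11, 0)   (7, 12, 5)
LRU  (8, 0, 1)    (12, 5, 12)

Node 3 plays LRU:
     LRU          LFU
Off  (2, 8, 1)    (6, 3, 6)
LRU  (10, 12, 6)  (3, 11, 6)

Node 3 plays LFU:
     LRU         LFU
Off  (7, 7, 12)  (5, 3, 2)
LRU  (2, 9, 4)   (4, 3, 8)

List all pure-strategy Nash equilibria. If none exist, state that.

The pure Nash equilibria are (Off, LRU, LFU) and (LRU, LRU, LRU) and (LRU, LFU, Off).

Node 1 against (LRU, Off): payoffs 3, 8 → best response LRU.
Node 1 against (LRU, LRU): payoffs 2, 10 → best response LRU.
Node 1 against (LRU, LFU): payoffs 7, 2 → best response Off.
Node 1 against (LFU, Off): payoffs 7, 12 → best response LRU.
Node 1 against (LFU, LRU): payoffs 6, 3 → best response Off.
Node 1 against (LFU, LFU): payoffs 5, 4 → best response Off.
Node 2 against (Off, Off): payoffs 11, 12 → best response LFU.
Node 2 against (Off, LRU): payoffs 8, 3 → best response LRU.
Node 2 against (Off, LFU): payoffs 7, 3 → best response LRU.
Node 2 against (LRU, Off): payoffs 0, 5 → best response LFU.
Node 2 against (LRU, LRU): payoffs 12, 11 → best response LRU.
Node 2 against (LRU, LFU): payoffs 9, 3 → best response LRU.
Node 3 against (Off, LRU): payoffs 0, 1, 12 → best response LFU.
Node 3 against (Off, LFU): payoffs 5, 6, 2 → best response LRU.
Node 3 against (LRU, LRU): payoffs 1, 6, 4 → best response LRU.
Node 3 against (LRU, LFU): payoffs 12, 6, 8 → best response Off.
Mutual best responses: (Off, LRU, LFU); (LRU, LRU, LRU); (LRU, LFU, Off).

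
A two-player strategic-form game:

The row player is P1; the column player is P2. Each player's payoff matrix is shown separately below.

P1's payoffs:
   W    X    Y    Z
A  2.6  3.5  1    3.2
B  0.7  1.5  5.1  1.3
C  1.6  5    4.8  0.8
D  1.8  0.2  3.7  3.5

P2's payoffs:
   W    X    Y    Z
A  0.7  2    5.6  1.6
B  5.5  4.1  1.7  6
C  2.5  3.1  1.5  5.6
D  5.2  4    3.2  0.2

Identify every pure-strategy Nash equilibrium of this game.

none

(A, W): P2 can switch to X (0.7 → 2). Not NE.
(A, X): P1 can switch to C (3.5 → 5). Not NE.
(A, Y): P1 can switch to B (1 → 5.1). Not NE.
(A, Z): P1 can switch to D (3.2 → 3.5). Not NE.
(B, W): P1 can switch to A (0.7 → 2.6). Not NE.
(B, X): P1 can switch to A (1.5 → 3.5). Not NE.
(B, Y): P2 can switch to W (1.7 → 5.5). Not NE.
(B, Z): P1 can switch to A (1.3 → 3.2). Not NE.
(C, W): P1 can switch to A (1.6 → 2.6). Not NE.
(C, X): P2 can switch to Z (3.1 → 5.6). Not NE.
(The remaining 6 profiles each have a profitable deviation by the same check.)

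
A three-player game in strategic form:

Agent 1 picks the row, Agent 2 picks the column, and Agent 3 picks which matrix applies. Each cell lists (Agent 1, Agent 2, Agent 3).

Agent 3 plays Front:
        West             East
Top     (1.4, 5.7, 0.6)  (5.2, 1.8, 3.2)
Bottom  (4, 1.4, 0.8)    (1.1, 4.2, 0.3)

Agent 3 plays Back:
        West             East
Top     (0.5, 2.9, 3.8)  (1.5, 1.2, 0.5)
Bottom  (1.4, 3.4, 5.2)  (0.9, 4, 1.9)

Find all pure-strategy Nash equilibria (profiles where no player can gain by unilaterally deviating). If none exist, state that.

none

For each strategy profile, look for a profitable unilateral deviation.
(Top, West, Front): Agent 1 can switch to Bottom (1.4 → 4). Not NE.
(Top, West, Back): Agent 1 can switch to Bottom (0.5 → 1.4). Not NE.
(Top, East, Front): Agent 2 can switch to West (1.8 → 5.7). Not NE.
(Top, East, Back): Agent 2 can switch to West (1.2 → 2.9). Not NE.
(Bottom, West, Front): Agent 2 can switch to East (1.4 → 4.2). Not NE.
(Bottom, West, Back): Agent 2 can switch to East (3.4 → 4). Not NE.
(Bottom, East, Front): Agent 1 can switch to Top (1.1 → 5.2). Not NE.
(Bottom, East, Back): Agent 1 can switch to Top (0.9 → 1.5). Not NE.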